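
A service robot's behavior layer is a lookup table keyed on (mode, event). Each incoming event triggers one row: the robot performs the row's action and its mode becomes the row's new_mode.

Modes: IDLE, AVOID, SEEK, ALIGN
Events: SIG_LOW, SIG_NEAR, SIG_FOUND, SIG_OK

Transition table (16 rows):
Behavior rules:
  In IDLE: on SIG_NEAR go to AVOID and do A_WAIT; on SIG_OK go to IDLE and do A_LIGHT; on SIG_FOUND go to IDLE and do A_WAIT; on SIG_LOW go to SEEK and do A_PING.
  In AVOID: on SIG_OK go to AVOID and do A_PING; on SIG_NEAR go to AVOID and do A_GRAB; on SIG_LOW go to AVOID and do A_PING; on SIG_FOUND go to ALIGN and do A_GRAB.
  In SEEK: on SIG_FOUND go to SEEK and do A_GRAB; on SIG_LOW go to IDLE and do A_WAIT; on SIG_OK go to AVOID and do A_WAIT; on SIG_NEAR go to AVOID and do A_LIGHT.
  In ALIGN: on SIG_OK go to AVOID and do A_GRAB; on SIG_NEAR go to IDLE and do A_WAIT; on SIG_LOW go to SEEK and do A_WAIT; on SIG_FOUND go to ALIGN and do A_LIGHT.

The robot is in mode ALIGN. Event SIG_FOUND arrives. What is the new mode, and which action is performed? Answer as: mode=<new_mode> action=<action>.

current mode = ALIGN; filter table to that mode:
  (ALIGN, SIG_OK) → (AVOID, A_GRAB)
  (ALIGN, SIG_NEAR) → (IDLE, A_WAIT)
  (ALIGN, SIG_LOW) → (SEEK, A_WAIT)
  (ALIGN, SIG_FOUND) → (ALIGN, A_LIGHT)  ← event matches
event = SIG_FOUND selects (ALIGN, A_LIGHT)

mode=ALIGN action=A_LIGHT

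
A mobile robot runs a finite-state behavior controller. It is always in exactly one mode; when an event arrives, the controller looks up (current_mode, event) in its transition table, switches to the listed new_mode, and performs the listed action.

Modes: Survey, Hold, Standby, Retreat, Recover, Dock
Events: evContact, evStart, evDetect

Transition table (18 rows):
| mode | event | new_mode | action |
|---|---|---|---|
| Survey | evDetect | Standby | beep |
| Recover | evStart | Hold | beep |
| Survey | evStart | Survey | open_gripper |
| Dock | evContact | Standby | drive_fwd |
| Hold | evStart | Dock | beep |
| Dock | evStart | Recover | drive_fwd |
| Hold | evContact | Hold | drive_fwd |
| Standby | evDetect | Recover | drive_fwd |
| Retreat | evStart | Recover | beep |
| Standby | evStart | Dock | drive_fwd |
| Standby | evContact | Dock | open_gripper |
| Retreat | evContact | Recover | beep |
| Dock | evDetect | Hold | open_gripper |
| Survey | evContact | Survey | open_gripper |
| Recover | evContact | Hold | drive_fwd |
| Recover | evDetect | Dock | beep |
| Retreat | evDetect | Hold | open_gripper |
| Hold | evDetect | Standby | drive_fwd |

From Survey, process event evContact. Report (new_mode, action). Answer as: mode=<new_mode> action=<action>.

current mode = Survey; filter table to that mode:
  (Survey, evDetect) → (Standby, beep)
  (Survey, evStart) → (Survey, open_gripper)
  (Survey, evContact) → (Survey, open_gripper)  ← event matches
event = evContact selects (Survey, open_gripper)

mode=Survey action=open_gripper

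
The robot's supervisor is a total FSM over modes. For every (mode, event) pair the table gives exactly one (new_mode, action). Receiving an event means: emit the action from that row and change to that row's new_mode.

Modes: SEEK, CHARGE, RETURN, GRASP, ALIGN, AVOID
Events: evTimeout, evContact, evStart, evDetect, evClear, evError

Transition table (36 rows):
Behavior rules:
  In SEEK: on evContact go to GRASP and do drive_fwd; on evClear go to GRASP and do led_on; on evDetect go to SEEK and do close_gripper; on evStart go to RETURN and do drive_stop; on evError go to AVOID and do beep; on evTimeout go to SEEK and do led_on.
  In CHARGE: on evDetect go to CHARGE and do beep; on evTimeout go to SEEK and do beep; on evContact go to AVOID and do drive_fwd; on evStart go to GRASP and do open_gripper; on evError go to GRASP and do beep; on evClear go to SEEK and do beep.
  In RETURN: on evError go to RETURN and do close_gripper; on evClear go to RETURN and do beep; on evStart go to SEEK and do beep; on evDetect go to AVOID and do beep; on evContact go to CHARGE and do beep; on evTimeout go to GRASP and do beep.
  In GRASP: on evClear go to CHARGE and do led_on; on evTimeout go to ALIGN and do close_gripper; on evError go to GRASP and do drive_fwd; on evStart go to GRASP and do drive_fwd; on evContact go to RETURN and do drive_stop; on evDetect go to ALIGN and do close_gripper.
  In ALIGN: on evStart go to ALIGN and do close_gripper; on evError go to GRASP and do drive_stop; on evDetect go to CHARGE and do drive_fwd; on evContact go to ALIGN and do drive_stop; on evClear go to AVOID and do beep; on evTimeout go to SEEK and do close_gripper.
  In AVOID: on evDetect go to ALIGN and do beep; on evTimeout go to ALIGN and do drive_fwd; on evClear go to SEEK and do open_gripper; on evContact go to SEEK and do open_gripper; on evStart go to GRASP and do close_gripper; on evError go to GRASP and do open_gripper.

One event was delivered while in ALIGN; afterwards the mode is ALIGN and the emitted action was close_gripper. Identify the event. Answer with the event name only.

try evTimeout: (ALIGN, evTimeout) → (SEEK, close_gripper)
try evContact: (ALIGN, evContact) → (ALIGN, drive_stop)
try evStart: (ALIGN, evStart) → (ALIGN, close_gripper)  ← matches
try evDetect: (ALIGN, evDetect) → (CHARGE, drive_fwd)
try evClear: (ALIGN, evClear) → (AVOID, beep)
try evError: (ALIGN, evError) → (GRASP, drive_stop)

evStart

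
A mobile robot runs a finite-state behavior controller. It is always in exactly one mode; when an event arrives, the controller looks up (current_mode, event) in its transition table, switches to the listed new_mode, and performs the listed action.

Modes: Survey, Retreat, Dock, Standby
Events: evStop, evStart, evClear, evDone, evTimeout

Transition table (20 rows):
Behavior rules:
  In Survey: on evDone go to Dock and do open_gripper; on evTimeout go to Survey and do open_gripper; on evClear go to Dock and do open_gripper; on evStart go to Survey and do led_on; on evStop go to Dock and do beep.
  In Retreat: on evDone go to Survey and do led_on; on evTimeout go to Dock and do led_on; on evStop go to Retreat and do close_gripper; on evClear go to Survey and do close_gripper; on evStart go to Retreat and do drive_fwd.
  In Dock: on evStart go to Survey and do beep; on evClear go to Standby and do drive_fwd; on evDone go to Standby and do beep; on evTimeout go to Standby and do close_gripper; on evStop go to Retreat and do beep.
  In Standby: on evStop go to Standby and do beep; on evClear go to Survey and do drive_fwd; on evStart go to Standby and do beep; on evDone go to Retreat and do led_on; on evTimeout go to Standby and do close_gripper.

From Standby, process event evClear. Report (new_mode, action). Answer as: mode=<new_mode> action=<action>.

current mode = Standby; filter table to that mode:
  (Standby, evStop) → (Standby, beep)
  (Standby, evClear) → (Survey, drive_fwd)  ← event matches
  (Standby, evStart) → (Standby, beep)
  (Standby, evDone) → (Retreat, led_on)
  (Standby, evTimeout) → (Standby, close_gripper)
event = evClear selects (Survey, drive_fwd)

mode=Survey action=drive_fwd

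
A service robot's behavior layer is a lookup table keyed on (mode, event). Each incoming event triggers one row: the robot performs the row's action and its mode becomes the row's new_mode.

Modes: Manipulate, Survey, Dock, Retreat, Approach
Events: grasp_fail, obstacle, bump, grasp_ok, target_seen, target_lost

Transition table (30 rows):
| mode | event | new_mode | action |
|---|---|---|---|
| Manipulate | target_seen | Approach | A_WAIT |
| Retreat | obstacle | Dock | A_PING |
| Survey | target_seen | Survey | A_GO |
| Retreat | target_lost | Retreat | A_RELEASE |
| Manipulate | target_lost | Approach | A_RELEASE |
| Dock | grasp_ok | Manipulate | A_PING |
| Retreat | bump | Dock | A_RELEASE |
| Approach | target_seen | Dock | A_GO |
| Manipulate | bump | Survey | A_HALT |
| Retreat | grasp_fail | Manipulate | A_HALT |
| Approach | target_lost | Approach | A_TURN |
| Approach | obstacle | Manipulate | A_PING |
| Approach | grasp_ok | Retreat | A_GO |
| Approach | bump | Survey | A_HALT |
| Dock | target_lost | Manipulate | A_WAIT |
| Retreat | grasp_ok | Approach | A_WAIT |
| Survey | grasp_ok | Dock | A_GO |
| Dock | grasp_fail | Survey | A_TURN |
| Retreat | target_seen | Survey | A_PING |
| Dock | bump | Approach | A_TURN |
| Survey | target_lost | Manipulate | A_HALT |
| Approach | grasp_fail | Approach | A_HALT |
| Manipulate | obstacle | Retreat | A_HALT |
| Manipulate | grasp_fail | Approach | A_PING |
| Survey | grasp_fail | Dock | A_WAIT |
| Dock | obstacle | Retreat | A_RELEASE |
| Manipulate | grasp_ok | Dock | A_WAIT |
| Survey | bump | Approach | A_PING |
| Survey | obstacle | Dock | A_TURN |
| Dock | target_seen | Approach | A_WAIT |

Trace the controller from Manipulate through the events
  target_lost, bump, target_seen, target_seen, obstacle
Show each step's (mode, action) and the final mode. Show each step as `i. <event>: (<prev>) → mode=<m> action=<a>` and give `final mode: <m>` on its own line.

1. target_lost: (Manipulate) → mode=Approach action=A_RELEASE
2. bump: (Approach) → mode=Survey action=A_HALT
3. target_seen: (Survey) → mode=Survey action=A_GO
4. target_seen: (Survey) → mode=Survey action=A_GO
5. obstacle: (Survey) → mode=Dock action=A_TURN

final mode: Dock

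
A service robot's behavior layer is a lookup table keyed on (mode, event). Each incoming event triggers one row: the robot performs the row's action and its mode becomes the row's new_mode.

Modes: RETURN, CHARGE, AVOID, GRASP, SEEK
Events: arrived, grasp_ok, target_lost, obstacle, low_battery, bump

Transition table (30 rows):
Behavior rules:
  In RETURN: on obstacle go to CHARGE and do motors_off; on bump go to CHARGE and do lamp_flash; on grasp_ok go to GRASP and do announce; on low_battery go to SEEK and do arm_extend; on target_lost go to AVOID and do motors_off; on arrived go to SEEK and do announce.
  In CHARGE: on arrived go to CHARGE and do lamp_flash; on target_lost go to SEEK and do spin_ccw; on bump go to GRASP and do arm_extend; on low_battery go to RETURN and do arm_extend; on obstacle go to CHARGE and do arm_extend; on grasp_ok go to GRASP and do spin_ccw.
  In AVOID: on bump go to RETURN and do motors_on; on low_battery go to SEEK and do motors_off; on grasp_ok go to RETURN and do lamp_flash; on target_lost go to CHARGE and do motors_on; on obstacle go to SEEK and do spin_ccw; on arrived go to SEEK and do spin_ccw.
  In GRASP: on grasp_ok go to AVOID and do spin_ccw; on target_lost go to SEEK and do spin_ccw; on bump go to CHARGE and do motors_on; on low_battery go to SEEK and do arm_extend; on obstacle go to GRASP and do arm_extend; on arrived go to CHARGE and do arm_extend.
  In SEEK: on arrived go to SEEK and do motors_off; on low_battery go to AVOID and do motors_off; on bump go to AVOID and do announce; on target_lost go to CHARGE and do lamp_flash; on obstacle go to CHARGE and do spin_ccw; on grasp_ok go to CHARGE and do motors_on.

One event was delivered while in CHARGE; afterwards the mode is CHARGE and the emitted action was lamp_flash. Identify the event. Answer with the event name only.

arrived

try arrived: (CHARGE, arrived) → (CHARGE, lamp_flash)  ← matches
try grasp_ok: (CHARGE, grasp_ok) → (GRASP, spin_ccw)
try target_lost: (CHARGE, target_lost) → (SEEK, spin_ccw)
try obstacle: (CHARGE, obstacle) → (CHARGE, arm_extend)
try low_battery: (CHARGE, low_battery) → (RETURN, arm_extend)
try bump: (CHARGE, bump) → (GRASP, arm_extend)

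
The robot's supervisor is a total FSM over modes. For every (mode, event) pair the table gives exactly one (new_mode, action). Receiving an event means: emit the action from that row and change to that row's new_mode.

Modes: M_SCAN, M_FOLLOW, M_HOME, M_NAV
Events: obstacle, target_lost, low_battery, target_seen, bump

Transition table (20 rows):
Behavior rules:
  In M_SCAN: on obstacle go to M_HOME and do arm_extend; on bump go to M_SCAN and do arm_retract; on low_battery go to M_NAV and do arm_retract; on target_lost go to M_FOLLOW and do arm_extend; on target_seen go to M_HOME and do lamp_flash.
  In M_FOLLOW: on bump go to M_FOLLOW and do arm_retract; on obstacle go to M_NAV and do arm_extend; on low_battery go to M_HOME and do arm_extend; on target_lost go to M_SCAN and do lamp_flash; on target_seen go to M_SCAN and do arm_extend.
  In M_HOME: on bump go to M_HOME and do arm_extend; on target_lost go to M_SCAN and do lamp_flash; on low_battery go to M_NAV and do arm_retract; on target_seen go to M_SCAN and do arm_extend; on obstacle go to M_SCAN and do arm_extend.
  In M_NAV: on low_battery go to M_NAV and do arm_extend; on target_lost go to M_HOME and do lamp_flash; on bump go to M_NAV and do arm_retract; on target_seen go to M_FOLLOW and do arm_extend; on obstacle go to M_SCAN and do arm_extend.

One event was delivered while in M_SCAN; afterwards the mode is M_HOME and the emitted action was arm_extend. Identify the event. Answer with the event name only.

try obstacle: (M_SCAN, obstacle) → (M_HOME, arm_extend)  ← matches
try target_lost: (M_SCAN, target_lost) → (M_FOLLOW, arm_extend)
try low_battery: (M_SCAN, low_battery) → (M_NAV, arm_retract)
try target_seen: (M_SCAN, target_seen) → (M_HOME, lamp_flash)
try bump: (M_SCAN, bump) → (M_SCAN, arm_retract)

obstacle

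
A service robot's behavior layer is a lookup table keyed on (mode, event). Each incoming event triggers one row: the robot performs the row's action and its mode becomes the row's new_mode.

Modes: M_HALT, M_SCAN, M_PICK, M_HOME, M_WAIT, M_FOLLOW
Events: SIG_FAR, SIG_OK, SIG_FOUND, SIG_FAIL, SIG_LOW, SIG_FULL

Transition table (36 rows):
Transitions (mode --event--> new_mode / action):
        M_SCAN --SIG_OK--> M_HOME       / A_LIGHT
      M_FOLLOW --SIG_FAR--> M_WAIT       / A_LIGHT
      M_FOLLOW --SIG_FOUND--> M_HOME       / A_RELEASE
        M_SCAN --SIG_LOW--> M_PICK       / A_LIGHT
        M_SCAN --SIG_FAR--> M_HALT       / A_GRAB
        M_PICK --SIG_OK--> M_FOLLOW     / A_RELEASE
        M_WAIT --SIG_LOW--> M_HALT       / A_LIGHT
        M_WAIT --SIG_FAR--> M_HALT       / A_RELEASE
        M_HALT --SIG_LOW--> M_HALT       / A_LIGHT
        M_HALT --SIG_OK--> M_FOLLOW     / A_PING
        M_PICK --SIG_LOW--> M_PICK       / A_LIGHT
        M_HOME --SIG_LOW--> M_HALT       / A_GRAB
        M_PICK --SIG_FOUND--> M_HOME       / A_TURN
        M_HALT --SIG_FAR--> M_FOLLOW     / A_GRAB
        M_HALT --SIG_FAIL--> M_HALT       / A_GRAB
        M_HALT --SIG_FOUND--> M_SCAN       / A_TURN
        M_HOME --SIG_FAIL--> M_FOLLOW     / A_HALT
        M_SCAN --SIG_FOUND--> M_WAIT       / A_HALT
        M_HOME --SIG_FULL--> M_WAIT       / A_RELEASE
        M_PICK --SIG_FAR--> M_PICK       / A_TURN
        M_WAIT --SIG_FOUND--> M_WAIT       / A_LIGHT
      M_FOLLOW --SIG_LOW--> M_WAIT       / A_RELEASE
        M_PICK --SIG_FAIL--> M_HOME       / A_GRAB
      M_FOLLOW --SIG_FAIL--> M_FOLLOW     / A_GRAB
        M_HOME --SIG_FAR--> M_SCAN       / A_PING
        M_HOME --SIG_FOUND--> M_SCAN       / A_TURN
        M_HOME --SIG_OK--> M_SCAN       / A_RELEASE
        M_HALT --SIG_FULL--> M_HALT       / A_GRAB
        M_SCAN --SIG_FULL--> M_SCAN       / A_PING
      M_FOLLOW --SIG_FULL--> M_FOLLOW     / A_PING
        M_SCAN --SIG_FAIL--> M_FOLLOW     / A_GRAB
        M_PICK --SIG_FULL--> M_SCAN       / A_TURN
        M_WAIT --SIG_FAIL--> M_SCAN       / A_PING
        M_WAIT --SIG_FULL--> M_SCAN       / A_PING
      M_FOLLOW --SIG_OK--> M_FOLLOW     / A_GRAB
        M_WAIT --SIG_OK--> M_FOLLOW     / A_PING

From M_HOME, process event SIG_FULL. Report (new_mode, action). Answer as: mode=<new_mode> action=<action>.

mode=M_WAIT action=A_RELEASE

current mode = M_HOME; filter table to that mode:
  (M_HOME, SIG_LOW) → (M_HALT, A_GRAB)
  (M_HOME, SIG_FAIL) → (M_FOLLOW, A_HALT)
  (M_HOME, SIG_FULL) → (M_WAIT, A_RELEASE)  ← event matches
  (M_HOME, SIG_FAR) → (M_SCAN, A_PING)
  (M_HOME, SIG_FOUND) → (M_SCAN, A_TURN)
  (M_HOME, SIG_OK) → (M_SCAN, A_RELEASE)
event = SIG_FULL selects (M_WAIT, A_RELEASE)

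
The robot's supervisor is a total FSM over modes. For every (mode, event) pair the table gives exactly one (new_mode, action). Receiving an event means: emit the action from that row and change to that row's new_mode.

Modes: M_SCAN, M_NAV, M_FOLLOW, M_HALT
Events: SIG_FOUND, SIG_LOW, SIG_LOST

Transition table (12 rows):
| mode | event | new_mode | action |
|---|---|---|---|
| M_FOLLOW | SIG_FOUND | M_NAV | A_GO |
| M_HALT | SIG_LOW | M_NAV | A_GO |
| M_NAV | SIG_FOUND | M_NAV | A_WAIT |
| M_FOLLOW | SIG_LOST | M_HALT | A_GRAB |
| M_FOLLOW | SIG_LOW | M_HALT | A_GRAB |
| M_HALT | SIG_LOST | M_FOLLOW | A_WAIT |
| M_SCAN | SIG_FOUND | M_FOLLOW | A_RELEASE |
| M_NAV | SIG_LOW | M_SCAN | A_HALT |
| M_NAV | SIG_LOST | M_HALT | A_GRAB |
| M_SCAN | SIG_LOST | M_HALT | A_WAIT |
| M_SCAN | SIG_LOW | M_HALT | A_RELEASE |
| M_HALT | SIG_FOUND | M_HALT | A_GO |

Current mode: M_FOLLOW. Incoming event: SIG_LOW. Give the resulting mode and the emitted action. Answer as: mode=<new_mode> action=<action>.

current mode = M_FOLLOW; filter table to that mode:
  (M_FOLLOW, SIG_FOUND) → (M_NAV, A_GO)
  (M_FOLLOW, SIG_LOST) → (M_HALT, A_GRAB)
  (M_FOLLOW, SIG_LOW) → (M_HALT, A_GRAB)  ← event matches
event = SIG_LOW selects (M_HALT, A_GRAB)

mode=M_HALT action=A_GRAB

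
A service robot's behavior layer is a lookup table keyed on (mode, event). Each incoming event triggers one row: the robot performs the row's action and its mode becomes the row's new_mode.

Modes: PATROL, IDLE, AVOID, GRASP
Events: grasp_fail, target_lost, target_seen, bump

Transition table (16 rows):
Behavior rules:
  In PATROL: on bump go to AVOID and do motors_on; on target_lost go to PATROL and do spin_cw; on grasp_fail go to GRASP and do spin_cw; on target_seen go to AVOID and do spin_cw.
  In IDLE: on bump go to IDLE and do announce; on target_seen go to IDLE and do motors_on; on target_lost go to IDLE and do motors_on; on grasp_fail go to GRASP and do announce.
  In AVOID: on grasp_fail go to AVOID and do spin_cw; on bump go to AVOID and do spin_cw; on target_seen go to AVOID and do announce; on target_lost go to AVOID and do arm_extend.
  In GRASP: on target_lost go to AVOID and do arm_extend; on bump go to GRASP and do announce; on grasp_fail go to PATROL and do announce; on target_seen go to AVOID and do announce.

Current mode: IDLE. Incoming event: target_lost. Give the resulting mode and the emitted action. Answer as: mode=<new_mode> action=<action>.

current mode = IDLE; filter table to that mode:
  (IDLE, bump) → (IDLE, announce)
  (IDLE, target_seen) → (IDLE, motors_on)
  (IDLE, target_lost) → (IDLE, motors_on)  ← event matches
  (IDLE, grasp_fail) → (GRASP, announce)
event = target_lost selects (IDLE, motors_on)

mode=IDLE action=motors_on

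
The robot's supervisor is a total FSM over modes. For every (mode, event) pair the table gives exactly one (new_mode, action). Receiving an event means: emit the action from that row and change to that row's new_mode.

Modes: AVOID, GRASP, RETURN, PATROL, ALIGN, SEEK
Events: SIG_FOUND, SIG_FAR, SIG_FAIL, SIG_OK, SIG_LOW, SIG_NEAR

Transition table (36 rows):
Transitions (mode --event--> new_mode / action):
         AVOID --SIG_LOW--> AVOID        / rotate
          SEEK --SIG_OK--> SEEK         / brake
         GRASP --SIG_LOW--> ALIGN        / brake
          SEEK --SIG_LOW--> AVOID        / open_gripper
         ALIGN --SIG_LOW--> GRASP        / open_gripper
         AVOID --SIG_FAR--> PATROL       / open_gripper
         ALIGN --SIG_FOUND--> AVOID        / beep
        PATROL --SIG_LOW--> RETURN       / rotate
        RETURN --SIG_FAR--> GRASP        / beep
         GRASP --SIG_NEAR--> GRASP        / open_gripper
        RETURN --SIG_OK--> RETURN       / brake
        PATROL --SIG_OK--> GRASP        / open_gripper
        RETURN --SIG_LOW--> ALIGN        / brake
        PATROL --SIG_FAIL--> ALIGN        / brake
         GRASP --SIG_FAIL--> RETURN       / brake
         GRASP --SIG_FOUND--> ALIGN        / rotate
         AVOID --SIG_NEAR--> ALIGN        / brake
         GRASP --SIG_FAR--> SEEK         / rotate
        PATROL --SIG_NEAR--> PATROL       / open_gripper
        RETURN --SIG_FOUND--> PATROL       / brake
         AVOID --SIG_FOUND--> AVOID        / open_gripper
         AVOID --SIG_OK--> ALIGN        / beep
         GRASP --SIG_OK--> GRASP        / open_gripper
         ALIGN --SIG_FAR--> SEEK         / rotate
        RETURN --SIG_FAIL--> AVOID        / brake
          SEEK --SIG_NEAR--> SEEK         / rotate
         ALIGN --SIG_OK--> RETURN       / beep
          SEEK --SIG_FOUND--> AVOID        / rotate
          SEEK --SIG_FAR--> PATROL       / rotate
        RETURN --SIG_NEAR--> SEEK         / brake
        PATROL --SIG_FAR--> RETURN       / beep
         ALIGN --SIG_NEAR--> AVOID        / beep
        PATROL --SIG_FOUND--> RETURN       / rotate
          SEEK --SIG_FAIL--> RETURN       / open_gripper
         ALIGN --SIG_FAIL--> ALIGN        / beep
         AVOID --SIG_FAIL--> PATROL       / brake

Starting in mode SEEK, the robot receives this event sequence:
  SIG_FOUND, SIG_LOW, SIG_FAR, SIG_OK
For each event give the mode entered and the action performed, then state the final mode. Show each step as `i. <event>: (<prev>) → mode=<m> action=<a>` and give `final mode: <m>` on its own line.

final mode: GRASP

1. SIG_FOUND: (SEEK) → mode=AVOID action=rotate
2. SIG_LOW: (AVOID) → mode=AVOID action=rotate
3. SIG_FAR: (AVOID) → mode=PATROL action=open_gripper
4. SIG_OK: (PATROL) → mode=GRASP action=open_gripper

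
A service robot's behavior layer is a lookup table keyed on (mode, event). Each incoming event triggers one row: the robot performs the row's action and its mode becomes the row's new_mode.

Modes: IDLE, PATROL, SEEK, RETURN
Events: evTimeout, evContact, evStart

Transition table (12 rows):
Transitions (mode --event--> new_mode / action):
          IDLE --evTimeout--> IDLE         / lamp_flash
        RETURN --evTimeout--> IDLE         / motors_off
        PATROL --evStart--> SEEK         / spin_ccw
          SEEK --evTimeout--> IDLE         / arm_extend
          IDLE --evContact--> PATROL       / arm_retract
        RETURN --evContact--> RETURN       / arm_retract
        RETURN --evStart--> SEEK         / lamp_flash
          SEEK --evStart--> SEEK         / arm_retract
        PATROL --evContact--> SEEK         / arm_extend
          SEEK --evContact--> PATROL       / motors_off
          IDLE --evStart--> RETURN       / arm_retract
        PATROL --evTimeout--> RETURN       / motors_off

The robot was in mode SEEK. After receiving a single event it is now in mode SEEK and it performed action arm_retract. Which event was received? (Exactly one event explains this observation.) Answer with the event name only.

evStart

try evTimeout: (SEEK, evTimeout) → (IDLE, arm_extend)
try evContact: (SEEK, evContact) → (PATROL, motors_off)
try evStart: (SEEK, evStart) → (SEEK, arm_retract)  ← matches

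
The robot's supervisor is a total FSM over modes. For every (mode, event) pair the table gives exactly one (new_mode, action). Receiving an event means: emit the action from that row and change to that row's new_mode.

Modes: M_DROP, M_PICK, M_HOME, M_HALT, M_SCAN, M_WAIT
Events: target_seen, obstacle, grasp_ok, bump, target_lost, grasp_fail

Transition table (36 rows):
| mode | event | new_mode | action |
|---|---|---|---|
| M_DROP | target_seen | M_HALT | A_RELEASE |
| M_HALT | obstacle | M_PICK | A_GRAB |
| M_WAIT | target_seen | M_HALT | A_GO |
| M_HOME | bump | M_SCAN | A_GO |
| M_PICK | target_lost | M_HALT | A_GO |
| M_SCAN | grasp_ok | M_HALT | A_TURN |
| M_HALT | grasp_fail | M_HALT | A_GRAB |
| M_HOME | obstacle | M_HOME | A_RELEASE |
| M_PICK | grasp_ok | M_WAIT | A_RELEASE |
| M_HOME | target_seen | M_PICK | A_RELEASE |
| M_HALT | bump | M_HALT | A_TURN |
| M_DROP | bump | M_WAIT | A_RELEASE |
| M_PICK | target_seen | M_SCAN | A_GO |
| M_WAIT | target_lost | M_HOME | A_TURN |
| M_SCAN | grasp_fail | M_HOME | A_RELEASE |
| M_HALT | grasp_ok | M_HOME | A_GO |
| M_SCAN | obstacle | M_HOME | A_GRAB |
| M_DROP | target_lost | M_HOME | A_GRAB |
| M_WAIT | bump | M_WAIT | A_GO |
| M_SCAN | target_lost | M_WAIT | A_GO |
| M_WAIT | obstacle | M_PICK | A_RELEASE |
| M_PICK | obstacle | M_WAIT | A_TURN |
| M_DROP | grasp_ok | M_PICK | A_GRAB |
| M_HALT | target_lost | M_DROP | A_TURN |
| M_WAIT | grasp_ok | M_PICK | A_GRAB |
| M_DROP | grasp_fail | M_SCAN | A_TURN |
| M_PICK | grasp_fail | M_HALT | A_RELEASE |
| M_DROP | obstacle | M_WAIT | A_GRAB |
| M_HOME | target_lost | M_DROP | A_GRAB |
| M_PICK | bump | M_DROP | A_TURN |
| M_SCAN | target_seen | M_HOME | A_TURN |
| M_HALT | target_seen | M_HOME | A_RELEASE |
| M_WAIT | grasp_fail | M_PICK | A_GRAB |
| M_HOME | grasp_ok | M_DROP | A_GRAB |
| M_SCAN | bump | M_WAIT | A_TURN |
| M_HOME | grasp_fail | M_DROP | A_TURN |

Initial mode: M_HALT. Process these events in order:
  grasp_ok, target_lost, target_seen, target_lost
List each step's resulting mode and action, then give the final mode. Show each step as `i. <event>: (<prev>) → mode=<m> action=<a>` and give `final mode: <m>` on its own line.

1. grasp_ok: (M_HALT) → mode=M_HOME action=A_GO
2. target_lost: (M_HOME) → mode=M_DROP action=A_GRAB
3. target_seen: (M_DROP) → mode=M_HALT action=A_RELEASE
4. target_lost: (M_HALT) → mode=M_DROP action=A_TURN

final mode: M_DROP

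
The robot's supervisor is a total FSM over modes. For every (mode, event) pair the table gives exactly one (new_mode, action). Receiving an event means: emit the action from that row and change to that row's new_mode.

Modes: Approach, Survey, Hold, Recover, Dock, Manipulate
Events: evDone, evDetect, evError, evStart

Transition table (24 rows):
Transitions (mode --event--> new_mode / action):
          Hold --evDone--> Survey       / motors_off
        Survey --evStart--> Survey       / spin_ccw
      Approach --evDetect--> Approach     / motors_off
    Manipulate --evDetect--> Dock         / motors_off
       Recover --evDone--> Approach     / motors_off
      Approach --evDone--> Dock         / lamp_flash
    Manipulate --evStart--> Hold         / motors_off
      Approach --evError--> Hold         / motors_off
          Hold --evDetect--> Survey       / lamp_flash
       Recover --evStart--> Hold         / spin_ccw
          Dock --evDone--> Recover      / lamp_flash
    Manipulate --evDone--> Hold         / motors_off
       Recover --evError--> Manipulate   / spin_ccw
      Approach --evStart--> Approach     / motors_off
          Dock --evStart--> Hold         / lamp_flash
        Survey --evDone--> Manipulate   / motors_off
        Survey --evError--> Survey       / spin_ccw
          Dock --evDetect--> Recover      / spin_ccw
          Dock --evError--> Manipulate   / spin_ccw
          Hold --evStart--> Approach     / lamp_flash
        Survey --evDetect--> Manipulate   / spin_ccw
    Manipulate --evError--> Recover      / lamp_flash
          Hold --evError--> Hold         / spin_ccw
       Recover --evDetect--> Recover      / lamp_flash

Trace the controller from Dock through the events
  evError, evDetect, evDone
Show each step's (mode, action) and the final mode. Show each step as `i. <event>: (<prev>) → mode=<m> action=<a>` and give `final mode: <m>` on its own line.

1. evError: (Dock) → mode=Manipulate action=spin_ccw
2. evDetect: (Manipulate) → mode=Dock action=motors_off
3. evDone: (Dock) → mode=Recover action=lamp_flash

final mode: Recover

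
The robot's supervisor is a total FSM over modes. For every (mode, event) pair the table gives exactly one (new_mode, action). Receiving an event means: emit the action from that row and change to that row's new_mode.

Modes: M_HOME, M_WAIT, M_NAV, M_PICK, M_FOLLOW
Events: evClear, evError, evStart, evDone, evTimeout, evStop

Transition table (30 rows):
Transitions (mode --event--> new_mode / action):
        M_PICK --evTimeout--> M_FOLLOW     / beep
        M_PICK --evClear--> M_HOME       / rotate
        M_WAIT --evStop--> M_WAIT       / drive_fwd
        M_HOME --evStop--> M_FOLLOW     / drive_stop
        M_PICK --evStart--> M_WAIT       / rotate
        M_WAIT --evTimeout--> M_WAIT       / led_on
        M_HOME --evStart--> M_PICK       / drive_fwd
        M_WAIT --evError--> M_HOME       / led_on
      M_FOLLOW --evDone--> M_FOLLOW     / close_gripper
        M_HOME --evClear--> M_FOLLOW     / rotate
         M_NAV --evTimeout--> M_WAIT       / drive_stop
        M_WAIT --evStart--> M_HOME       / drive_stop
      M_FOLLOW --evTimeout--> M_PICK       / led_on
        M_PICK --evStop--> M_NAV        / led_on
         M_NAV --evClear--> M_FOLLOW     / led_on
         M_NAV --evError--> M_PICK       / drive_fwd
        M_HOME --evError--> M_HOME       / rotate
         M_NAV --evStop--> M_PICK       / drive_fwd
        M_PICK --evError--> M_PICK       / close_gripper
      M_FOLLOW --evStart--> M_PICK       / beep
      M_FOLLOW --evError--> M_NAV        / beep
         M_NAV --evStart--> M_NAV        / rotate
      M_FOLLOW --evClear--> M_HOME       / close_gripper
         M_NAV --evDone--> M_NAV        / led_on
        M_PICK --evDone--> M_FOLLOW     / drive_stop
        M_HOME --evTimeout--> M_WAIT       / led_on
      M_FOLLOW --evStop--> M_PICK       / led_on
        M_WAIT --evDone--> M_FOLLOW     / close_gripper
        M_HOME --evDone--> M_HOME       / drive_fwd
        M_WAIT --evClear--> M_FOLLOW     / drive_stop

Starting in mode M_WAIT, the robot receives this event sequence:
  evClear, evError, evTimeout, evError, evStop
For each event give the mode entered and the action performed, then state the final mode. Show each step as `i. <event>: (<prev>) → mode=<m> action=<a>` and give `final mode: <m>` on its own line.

1. evClear: (M_WAIT) → mode=M_FOLLOW action=drive_stop
2. evError: (M_FOLLOW) → mode=M_NAV action=beep
3. evTimeout: (M_NAV) → mode=M_WAIT action=drive_stop
4. evError: (M_WAIT) → mode=M_HOME action=led_on
5. evStop: (M_HOME) → mode=M_FOLLOW action=drive_stop

final mode: M_FOLLOW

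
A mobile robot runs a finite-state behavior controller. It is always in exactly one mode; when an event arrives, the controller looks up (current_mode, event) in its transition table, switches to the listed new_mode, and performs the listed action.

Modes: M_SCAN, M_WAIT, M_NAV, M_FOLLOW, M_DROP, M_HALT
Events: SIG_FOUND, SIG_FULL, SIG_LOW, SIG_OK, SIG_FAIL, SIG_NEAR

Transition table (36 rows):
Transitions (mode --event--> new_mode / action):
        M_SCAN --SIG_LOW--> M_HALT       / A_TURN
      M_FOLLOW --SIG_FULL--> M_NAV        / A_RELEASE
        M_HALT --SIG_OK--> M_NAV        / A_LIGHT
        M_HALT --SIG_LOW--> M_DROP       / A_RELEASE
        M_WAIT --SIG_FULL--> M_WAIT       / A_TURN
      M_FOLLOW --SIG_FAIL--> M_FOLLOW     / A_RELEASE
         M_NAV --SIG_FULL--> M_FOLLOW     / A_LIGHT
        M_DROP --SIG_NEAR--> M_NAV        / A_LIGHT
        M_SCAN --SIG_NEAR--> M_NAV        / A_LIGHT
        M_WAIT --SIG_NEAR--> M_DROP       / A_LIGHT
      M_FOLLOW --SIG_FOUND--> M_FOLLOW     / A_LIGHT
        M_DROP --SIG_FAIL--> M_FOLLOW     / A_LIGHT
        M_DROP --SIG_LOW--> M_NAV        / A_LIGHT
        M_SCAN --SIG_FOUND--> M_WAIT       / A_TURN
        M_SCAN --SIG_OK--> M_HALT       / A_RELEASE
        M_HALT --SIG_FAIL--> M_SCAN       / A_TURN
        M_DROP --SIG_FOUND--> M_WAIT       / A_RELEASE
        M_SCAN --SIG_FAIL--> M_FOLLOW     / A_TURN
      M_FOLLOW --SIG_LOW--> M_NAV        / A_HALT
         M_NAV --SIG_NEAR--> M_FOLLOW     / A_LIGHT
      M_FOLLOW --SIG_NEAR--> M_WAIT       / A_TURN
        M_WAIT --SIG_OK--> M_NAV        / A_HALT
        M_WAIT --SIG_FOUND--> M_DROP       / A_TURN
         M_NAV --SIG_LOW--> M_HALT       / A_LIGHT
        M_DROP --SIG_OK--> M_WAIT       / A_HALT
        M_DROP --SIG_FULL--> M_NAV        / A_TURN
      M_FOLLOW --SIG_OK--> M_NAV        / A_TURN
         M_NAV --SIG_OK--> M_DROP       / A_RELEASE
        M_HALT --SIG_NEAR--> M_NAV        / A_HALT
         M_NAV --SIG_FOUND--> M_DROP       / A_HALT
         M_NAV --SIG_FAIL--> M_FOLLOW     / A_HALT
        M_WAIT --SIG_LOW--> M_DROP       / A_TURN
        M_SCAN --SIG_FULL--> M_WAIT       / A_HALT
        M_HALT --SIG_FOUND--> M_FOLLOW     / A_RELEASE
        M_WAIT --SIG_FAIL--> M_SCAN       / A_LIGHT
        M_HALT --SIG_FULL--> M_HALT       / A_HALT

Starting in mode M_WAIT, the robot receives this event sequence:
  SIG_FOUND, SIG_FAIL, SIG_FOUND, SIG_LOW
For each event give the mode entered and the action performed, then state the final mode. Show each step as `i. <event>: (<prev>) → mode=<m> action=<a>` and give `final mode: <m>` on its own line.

final mode: M_NAV

1. SIG_FOUND: (M_WAIT) → mode=M_DROP action=A_TURN
2. SIG_FAIL: (M_DROP) → mode=M_FOLLOW action=A_LIGHT
3. SIG_FOUND: (M_FOLLOW) → mode=M_FOLLOW action=A_LIGHT
4. SIG_LOW: (M_FOLLOW) → mode=M_NAV action=A_HALT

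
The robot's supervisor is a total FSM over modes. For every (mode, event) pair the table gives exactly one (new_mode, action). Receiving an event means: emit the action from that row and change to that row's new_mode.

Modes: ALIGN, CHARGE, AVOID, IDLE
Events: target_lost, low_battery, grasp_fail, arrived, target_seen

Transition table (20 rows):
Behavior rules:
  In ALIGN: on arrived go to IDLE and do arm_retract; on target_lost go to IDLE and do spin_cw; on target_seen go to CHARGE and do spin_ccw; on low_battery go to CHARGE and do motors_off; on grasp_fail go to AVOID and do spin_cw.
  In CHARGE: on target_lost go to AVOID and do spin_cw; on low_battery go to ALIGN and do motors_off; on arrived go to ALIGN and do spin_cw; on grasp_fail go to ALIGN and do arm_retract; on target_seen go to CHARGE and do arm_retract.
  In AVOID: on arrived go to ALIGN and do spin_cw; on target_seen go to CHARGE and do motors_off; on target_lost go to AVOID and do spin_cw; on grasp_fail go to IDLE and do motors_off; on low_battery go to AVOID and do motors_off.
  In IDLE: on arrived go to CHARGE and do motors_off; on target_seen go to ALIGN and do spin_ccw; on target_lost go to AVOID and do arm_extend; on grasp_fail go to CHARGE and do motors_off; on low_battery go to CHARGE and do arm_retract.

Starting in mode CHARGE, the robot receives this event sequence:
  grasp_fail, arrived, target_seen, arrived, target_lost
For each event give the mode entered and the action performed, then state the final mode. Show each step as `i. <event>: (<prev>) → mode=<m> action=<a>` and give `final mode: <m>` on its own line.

1. grasp_fail: (CHARGE) → mode=ALIGN action=arm_retract
2. arrived: (ALIGN) → mode=IDLE action=arm_retract
3. target_seen: (IDLE) → mode=ALIGN action=spin_ccw
4. arrived: (ALIGN) → mode=IDLE action=arm_retract
5. target_lost: (IDLE) → mode=AVOID action=arm_extend

final mode: AVOID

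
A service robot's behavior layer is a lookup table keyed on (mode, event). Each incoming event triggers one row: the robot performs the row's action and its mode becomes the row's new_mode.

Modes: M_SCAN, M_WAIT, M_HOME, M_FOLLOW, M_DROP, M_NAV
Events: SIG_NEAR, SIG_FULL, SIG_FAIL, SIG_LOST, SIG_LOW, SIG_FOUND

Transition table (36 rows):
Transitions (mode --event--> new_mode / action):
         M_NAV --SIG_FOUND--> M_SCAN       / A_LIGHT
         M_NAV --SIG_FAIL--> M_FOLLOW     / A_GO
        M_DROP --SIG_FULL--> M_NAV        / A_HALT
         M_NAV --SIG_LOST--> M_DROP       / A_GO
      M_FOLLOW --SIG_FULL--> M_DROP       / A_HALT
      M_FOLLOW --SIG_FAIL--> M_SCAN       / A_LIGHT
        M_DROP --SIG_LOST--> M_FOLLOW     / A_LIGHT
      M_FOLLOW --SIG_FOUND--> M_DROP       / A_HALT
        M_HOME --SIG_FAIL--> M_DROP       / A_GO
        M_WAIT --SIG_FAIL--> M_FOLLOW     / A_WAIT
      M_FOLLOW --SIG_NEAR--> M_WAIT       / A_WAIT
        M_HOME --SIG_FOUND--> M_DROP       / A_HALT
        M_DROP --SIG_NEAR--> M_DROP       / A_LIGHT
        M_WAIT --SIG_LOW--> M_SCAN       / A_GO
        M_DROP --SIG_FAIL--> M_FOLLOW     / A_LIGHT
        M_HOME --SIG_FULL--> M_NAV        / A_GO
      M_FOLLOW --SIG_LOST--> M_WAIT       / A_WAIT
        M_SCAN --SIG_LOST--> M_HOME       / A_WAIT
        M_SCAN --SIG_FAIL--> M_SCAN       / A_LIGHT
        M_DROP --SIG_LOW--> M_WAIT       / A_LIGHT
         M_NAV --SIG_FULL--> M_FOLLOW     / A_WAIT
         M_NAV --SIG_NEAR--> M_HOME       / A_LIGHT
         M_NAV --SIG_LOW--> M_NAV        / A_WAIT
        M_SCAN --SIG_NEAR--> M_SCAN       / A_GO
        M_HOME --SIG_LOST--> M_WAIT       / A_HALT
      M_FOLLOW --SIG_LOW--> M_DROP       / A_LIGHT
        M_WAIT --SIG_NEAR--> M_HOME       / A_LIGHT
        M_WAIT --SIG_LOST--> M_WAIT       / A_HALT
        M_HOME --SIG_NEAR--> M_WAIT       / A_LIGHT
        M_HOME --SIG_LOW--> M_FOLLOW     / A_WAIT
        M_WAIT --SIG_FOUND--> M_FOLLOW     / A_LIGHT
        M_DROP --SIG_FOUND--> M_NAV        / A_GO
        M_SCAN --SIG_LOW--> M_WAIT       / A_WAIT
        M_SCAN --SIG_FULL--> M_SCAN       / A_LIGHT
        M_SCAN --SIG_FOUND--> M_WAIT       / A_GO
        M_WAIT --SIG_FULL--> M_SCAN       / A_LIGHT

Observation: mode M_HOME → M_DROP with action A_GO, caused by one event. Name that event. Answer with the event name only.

try SIG_NEAR: (M_HOME, SIG_NEAR) → (M_WAIT, A_LIGHT)
try SIG_FULL: (M_HOME, SIG_FULL) → (M_NAV, A_GO)
try SIG_FAIL: (M_HOME, SIG_FAIL) → (M_DROP, A_GO)  ← matches
try SIG_LOST: (M_HOME, SIG_LOST) → (M_WAIT, A_HALT)
try SIG_LOW: (M_HOME, SIG_LOW) → (M_FOLLOW, A_WAIT)
try SIG_FOUND: (M_HOME, SIG_FOUND) → (M_DROP, A_HALT)

SIG_FAIL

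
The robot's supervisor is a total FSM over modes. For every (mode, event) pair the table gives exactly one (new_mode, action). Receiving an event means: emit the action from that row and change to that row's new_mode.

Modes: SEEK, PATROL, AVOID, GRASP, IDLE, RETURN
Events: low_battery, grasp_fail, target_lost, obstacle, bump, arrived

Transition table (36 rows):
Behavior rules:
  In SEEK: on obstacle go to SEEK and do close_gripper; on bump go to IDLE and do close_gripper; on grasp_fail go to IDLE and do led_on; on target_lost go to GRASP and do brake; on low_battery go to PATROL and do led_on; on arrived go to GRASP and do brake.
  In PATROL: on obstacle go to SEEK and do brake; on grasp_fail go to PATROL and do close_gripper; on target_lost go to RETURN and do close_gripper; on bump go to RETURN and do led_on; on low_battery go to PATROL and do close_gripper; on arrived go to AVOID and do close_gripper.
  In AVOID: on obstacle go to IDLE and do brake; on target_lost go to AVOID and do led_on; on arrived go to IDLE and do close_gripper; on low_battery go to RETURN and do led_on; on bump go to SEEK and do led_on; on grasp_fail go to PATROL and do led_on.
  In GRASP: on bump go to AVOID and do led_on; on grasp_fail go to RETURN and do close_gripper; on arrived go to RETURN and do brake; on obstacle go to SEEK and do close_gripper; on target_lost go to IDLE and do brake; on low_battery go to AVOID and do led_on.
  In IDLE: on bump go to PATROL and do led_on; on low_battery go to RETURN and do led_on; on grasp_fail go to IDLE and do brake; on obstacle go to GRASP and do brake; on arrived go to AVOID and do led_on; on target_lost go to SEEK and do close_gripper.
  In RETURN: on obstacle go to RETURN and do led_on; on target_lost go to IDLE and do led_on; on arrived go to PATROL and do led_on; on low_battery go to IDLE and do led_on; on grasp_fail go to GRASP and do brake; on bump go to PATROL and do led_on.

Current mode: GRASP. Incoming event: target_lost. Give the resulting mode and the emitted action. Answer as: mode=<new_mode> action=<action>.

current mode = GRASP; filter table to that mode:
  (GRASP, bump) → (AVOID, led_on)
  (GRASP, grasp_fail) → (RETURN, close_gripper)
  (GRASP, arrived) → (RETURN, brake)
  (GRASP, obstacle) → (SEEK, close_gripper)
  (GRASP, target_lost) → (IDLE, brake)  ← event matches
  (GRASP, low_battery) → (AVOID, led_on)
event = target_lost selects (IDLE, brake)

mode=IDLE action=brake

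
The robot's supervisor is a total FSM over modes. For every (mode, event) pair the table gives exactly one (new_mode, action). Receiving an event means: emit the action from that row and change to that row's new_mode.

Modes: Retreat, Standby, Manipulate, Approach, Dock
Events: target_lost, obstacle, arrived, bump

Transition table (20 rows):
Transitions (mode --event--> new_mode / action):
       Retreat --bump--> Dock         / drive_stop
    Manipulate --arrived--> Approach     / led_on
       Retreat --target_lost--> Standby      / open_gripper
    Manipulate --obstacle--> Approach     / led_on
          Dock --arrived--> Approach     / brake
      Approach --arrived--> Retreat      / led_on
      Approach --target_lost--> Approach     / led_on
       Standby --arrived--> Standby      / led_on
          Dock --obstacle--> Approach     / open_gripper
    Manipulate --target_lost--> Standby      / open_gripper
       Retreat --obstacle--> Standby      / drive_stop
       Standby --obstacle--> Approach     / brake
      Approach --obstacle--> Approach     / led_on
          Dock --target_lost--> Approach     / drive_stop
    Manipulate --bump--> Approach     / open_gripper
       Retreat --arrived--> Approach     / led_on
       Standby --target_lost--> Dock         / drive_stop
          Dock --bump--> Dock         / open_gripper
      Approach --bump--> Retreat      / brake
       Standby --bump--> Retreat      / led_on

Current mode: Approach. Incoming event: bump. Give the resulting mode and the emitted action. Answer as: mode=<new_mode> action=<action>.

current mode = Approach; filter table to that mode:
  (Approach, arrived) → (Retreat, led_on)
  (Approach, target_lost) → (Approach, led_on)
  (Approach, obstacle) → (Approach, led_on)
  (Approach, bump) → (Retreat, brake)  ← event matches
event = bump selects (Retreat, brake)

mode=Retreat action=brake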